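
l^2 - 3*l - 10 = (l - 5)*(l + 2)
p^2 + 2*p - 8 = (p - 2)*(p + 4)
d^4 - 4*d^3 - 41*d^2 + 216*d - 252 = (d - 6)*(d - 3)*(d - 2)*(d + 7)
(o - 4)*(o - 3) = o^2 - 7*o + 12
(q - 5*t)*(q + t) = q^2 - 4*q*t - 5*t^2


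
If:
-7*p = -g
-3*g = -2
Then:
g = 2/3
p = 2/21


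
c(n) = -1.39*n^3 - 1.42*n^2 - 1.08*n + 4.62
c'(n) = -4.17*n^2 - 2.84*n - 1.08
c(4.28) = -134.99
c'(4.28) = -89.62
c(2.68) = -35.23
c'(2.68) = -38.64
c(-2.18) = 14.63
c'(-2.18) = -14.71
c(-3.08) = 35.09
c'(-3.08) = -31.89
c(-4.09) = 80.38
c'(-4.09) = -59.22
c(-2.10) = 13.50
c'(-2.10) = -13.51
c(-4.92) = 141.10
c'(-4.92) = -88.05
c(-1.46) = 7.50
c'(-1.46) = -5.82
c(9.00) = -1133.43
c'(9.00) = -364.41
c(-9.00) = 912.63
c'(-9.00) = -313.29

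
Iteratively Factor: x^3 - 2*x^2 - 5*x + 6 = (x - 1)*(x^2 - x - 6) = (x - 1)*(x + 2)*(x - 3)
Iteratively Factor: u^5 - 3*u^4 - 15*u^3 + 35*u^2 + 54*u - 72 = (u + 3)*(u^4 - 6*u^3 + 3*u^2 + 26*u - 24) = (u - 4)*(u + 3)*(u^3 - 2*u^2 - 5*u + 6) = (u - 4)*(u - 3)*(u + 3)*(u^2 + u - 2) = (u - 4)*(u - 3)*(u + 2)*(u + 3)*(u - 1)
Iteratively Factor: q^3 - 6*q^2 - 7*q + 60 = (q - 5)*(q^2 - q - 12) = (q - 5)*(q + 3)*(q - 4)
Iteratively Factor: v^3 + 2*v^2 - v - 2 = (v + 1)*(v^2 + v - 2) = (v - 1)*(v + 1)*(v + 2)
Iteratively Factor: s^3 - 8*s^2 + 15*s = (s)*(s^2 - 8*s + 15) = s*(s - 5)*(s - 3)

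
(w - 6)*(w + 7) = w^2 + w - 42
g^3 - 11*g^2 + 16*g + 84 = (g - 7)*(g - 6)*(g + 2)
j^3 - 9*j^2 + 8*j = j*(j - 8)*(j - 1)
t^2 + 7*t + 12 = (t + 3)*(t + 4)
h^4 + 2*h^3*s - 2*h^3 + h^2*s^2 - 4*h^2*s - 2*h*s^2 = h*(h - 2)*(h + s)^2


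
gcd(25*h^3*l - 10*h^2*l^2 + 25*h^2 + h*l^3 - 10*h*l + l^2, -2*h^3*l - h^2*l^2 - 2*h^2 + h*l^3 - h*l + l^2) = h*l + 1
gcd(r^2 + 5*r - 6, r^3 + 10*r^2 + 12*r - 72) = r + 6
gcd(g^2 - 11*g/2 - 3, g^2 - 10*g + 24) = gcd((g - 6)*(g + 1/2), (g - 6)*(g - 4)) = g - 6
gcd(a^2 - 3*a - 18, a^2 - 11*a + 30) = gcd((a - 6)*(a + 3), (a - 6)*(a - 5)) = a - 6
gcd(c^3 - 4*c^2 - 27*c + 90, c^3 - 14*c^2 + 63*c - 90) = c^2 - 9*c + 18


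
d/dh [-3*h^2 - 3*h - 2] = -6*h - 3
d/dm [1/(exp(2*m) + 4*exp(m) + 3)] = 2*(-exp(m) - 2)*exp(m)/(exp(2*m) + 4*exp(m) + 3)^2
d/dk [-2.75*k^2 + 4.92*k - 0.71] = 4.92 - 5.5*k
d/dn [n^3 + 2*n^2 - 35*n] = 3*n^2 + 4*n - 35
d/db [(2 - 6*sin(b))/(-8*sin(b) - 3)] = 34*cos(b)/(8*sin(b) + 3)^2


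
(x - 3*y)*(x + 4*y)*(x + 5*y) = x^3 + 6*x^2*y - 7*x*y^2 - 60*y^3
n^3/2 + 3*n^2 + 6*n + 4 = (n/2 + 1)*(n + 2)^2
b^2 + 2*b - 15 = (b - 3)*(b + 5)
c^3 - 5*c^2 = c^2*(c - 5)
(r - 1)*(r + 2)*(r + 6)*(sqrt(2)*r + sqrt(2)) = sqrt(2)*r^4 + 8*sqrt(2)*r^3 + 11*sqrt(2)*r^2 - 8*sqrt(2)*r - 12*sqrt(2)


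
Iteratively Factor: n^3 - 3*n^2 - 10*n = (n - 5)*(n^2 + 2*n) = (n - 5)*(n + 2)*(n)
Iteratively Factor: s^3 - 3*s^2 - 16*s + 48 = (s - 4)*(s^2 + s - 12) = (s - 4)*(s - 3)*(s + 4)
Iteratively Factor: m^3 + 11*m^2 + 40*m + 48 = (m + 4)*(m^2 + 7*m + 12) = (m + 4)^2*(m + 3)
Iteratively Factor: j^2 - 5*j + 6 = (j - 3)*(j - 2)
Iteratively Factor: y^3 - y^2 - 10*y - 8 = (y + 1)*(y^2 - 2*y - 8) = (y + 1)*(y + 2)*(y - 4)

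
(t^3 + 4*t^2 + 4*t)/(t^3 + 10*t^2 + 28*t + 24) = t/(t + 6)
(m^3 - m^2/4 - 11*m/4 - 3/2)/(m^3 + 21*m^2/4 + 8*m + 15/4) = (4*m^2 - 5*m - 6)/(4*m^2 + 17*m + 15)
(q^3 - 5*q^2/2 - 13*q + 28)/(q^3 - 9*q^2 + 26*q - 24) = (q + 7/2)/(q - 3)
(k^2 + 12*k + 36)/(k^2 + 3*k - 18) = (k + 6)/(k - 3)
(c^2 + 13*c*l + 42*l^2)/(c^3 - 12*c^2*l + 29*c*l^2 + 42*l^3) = (c^2 + 13*c*l + 42*l^2)/(c^3 - 12*c^2*l + 29*c*l^2 + 42*l^3)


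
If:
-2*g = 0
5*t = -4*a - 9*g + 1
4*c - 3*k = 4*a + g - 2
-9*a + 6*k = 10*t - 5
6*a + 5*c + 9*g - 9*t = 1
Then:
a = 287/753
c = -112/251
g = 0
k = -986/2259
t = -79/753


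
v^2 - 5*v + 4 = (v - 4)*(v - 1)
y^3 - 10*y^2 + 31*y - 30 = (y - 5)*(y - 3)*(y - 2)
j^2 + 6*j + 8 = (j + 2)*(j + 4)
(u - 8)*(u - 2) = u^2 - 10*u + 16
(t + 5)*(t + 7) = t^2 + 12*t + 35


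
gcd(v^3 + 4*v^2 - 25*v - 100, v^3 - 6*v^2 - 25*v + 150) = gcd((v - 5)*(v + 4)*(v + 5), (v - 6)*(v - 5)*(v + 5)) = v^2 - 25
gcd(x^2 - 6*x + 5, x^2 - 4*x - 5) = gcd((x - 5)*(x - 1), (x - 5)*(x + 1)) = x - 5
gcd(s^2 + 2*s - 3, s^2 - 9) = s + 3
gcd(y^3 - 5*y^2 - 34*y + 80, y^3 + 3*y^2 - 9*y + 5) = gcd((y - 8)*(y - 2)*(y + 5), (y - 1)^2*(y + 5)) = y + 5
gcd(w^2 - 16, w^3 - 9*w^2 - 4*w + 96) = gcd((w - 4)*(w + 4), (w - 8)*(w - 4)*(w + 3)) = w - 4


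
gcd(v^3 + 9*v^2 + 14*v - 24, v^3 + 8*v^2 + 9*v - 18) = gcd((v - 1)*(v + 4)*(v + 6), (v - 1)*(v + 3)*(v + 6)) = v^2 + 5*v - 6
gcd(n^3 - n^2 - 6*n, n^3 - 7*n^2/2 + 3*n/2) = n^2 - 3*n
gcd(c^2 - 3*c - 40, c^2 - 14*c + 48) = c - 8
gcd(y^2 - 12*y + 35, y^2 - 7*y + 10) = y - 5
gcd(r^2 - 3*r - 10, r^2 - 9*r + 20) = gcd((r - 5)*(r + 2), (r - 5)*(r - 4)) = r - 5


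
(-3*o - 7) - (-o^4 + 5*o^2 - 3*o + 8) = o^4 - 5*o^2 - 15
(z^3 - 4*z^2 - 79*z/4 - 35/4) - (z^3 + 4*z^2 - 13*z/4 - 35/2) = -8*z^2 - 33*z/2 + 35/4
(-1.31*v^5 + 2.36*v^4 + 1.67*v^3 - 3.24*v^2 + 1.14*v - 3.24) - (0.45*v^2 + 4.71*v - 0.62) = -1.31*v^5 + 2.36*v^4 + 1.67*v^3 - 3.69*v^2 - 3.57*v - 2.62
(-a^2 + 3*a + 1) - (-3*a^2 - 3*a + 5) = 2*a^2 + 6*a - 4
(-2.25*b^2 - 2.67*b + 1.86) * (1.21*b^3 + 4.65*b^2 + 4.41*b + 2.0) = -2.7225*b^5 - 13.6932*b^4 - 20.0874*b^3 - 7.6257*b^2 + 2.8626*b + 3.72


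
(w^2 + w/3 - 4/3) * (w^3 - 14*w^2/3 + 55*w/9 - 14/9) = w^5 - 13*w^4/3 + 29*w^3/9 + 181*w^2/27 - 26*w/3 + 56/27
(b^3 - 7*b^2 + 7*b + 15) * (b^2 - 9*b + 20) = b^5 - 16*b^4 + 90*b^3 - 188*b^2 + 5*b + 300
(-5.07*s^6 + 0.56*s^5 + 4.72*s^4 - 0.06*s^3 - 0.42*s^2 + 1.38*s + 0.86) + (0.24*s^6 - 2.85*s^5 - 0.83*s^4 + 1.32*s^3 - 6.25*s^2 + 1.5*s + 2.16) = -4.83*s^6 - 2.29*s^5 + 3.89*s^4 + 1.26*s^3 - 6.67*s^2 + 2.88*s + 3.02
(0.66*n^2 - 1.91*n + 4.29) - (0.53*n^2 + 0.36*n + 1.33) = 0.13*n^2 - 2.27*n + 2.96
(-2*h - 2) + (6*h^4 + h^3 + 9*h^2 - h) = 6*h^4 + h^3 + 9*h^2 - 3*h - 2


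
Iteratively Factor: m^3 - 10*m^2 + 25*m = (m - 5)*(m^2 - 5*m) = m*(m - 5)*(m - 5)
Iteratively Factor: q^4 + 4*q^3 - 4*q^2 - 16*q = (q + 2)*(q^3 + 2*q^2 - 8*q) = (q + 2)*(q + 4)*(q^2 - 2*q) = (q - 2)*(q + 2)*(q + 4)*(q)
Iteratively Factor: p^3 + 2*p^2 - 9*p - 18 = (p + 3)*(p^2 - p - 6) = (p - 3)*(p + 3)*(p + 2)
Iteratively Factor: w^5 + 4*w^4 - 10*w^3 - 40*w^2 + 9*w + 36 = (w - 1)*(w^4 + 5*w^3 - 5*w^2 - 45*w - 36) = (w - 1)*(w + 1)*(w^3 + 4*w^2 - 9*w - 36) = (w - 1)*(w + 1)*(w + 3)*(w^2 + w - 12) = (w - 1)*(w + 1)*(w + 3)*(w + 4)*(w - 3)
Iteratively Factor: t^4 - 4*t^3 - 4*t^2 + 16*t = (t - 4)*(t^3 - 4*t) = t*(t - 4)*(t^2 - 4) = t*(t - 4)*(t + 2)*(t - 2)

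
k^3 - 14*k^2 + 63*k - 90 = (k - 6)*(k - 5)*(k - 3)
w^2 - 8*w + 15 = (w - 5)*(w - 3)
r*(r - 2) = r^2 - 2*r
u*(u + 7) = u^2 + 7*u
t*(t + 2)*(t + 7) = t^3 + 9*t^2 + 14*t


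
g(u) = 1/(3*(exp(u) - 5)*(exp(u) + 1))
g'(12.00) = 0.00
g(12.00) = 0.00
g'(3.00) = 0.00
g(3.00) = 0.00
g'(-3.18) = 0.00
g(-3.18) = -0.06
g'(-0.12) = 0.01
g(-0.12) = -0.04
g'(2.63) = -0.01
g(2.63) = 0.00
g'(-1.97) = 0.01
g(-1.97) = -0.06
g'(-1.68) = 0.01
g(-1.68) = -0.06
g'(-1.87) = 0.01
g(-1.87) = -0.06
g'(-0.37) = 0.01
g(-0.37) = -0.05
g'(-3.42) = 0.00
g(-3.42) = -0.06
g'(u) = -exp(u)/(3*(exp(u) - 5)*(exp(u) + 1)^2) - exp(u)/(3*(exp(u) - 5)^2*(exp(u) + 1)) = 2*(2 - exp(u))*exp(u)/(3*(exp(4*u) - 8*exp(3*u) + 6*exp(2*u) + 40*exp(u) + 25))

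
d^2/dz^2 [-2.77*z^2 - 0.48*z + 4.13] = -5.54000000000000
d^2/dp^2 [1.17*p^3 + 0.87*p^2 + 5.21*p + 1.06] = 7.02*p + 1.74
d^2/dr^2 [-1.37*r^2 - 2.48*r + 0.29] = -2.74000000000000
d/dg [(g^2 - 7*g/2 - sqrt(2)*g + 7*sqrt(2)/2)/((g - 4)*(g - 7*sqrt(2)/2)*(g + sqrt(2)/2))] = (-4*g^4 + 8*sqrt(2)*g^3 + 28*g^3 - 94*g^2 - 52*sqrt(2)*g^2 + 112*sqrt(2)*g + 280*g - 532 - 7*sqrt(2))/(4*g^6 - 24*sqrt(2)*g^5 - 32*g^5 + 108*g^4 + 192*sqrt(2)*g^4 - 300*sqrt(2)*g^3 - 352*g^3 - 672*sqrt(2)*g^2 + 753*g^2 - 392*g + 1344*sqrt(2)*g + 784)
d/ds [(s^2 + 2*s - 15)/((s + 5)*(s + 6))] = 9/(s^2 + 12*s + 36)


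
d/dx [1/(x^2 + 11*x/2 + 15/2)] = 2*(-4*x - 11)/(2*x^2 + 11*x + 15)^2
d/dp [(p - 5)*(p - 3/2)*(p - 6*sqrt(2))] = 3*p^2 - 12*sqrt(2)*p - 13*p + 15/2 + 39*sqrt(2)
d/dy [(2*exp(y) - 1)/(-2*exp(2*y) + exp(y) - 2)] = ((2*exp(y) - 1)*(4*exp(y) - 1) - 4*exp(2*y) + 2*exp(y) - 4)*exp(y)/(2*exp(2*y) - exp(y) + 2)^2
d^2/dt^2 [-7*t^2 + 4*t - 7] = -14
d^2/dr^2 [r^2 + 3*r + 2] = 2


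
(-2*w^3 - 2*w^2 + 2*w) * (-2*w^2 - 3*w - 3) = 4*w^5 + 10*w^4 + 8*w^3 - 6*w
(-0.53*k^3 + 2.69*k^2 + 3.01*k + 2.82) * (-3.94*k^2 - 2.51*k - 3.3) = 2.0882*k^5 - 9.2683*k^4 - 16.8623*k^3 - 27.5429*k^2 - 17.0112*k - 9.306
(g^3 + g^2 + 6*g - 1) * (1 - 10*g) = -10*g^4 - 9*g^3 - 59*g^2 + 16*g - 1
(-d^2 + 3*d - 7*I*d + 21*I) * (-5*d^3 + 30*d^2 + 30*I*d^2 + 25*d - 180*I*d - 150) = 5*d^5 - 45*d^4 + 5*I*d^4 + 275*d^3 - 45*I*d^3 - 1665*d^2 - 85*I*d^2 + 3330*d + 1575*I*d - 3150*I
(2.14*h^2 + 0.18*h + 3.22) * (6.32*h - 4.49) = 13.5248*h^3 - 8.471*h^2 + 19.5422*h - 14.4578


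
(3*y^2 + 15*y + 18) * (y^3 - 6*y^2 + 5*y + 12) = 3*y^5 - 3*y^4 - 57*y^3 + 3*y^2 + 270*y + 216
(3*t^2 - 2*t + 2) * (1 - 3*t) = -9*t^3 + 9*t^2 - 8*t + 2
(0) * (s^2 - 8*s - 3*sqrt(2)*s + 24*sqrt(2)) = 0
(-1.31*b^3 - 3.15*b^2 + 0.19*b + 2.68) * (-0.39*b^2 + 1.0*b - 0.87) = 0.5109*b^5 - 0.0815000000000001*b^4 - 2.0844*b^3 + 1.8853*b^2 + 2.5147*b - 2.3316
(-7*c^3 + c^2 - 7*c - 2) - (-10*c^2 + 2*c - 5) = -7*c^3 + 11*c^2 - 9*c + 3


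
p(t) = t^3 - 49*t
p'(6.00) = 59.00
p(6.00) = -78.00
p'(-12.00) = 383.00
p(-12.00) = -1140.00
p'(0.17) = -48.91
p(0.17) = -8.33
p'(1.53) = -41.98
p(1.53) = -71.39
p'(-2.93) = -23.25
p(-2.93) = 118.42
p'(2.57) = -29.19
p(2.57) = -108.96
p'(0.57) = -48.03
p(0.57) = -27.74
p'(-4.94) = 24.21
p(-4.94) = 121.51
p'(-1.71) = -40.23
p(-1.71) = 78.79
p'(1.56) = -41.70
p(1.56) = -72.64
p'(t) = 3*t^2 - 49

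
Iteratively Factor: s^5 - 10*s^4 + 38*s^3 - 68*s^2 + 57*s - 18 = (s - 2)*(s^4 - 8*s^3 + 22*s^2 - 24*s + 9) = (s - 3)*(s - 2)*(s^3 - 5*s^2 + 7*s - 3) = (s - 3)*(s - 2)*(s - 1)*(s^2 - 4*s + 3) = (s - 3)^2*(s - 2)*(s - 1)*(s - 1)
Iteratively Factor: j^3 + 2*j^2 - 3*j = (j + 3)*(j^2 - j) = (j - 1)*(j + 3)*(j)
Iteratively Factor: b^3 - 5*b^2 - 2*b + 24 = (b - 4)*(b^2 - b - 6) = (b - 4)*(b + 2)*(b - 3)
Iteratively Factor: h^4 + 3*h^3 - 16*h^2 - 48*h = (h + 3)*(h^3 - 16*h) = h*(h + 3)*(h^2 - 16) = h*(h + 3)*(h + 4)*(h - 4)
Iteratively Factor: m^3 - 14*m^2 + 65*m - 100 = (m - 4)*(m^2 - 10*m + 25) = (m - 5)*(m - 4)*(m - 5)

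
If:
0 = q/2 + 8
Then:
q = -16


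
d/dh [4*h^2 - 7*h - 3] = 8*h - 7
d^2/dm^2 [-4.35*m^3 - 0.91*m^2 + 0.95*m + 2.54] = -26.1*m - 1.82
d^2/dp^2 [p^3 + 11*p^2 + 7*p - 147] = 6*p + 22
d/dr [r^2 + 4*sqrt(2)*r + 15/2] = 2*r + 4*sqrt(2)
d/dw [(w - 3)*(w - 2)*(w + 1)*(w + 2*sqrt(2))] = 4*w^3 - 12*w^2 + 6*sqrt(2)*w^2 - 16*sqrt(2)*w + 2*w + 2*sqrt(2) + 6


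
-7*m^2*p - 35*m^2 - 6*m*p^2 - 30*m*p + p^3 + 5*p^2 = (-7*m + p)*(m + p)*(p + 5)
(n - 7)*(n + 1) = n^2 - 6*n - 7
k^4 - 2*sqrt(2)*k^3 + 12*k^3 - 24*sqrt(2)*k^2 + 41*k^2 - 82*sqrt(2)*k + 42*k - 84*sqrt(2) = (k + 2)*(k + 3)*(k + 7)*(k - 2*sqrt(2))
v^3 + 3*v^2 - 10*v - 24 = (v - 3)*(v + 2)*(v + 4)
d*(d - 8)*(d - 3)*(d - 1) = d^4 - 12*d^3 + 35*d^2 - 24*d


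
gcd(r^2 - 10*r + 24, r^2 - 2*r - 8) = r - 4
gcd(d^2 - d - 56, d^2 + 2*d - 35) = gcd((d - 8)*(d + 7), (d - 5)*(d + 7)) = d + 7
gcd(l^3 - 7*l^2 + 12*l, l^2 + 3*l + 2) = 1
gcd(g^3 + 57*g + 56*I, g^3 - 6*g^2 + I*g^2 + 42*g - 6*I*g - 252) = g + 7*I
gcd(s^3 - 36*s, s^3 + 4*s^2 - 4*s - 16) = 1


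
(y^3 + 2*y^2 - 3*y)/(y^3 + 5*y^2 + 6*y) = (y - 1)/(y + 2)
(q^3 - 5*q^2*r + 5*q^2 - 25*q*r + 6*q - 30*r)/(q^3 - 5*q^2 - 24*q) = (q^2 - 5*q*r + 2*q - 10*r)/(q*(q - 8))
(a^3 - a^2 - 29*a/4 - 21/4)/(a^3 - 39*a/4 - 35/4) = (2*a + 3)/(2*a + 5)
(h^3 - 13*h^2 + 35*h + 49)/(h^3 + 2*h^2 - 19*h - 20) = (h^2 - 14*h + 49)/(h^2 + h - 20)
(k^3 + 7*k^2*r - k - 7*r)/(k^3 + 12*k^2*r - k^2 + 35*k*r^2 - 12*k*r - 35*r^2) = (k + 1)/(k + 5*r)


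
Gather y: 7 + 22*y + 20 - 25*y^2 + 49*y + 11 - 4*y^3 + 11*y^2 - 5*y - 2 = -4*y^3 - 14*y^2 + 66*y + 36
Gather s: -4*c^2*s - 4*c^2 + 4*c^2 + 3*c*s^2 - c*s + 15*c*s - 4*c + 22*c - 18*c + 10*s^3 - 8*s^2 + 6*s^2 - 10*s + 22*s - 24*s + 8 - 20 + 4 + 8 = 10*s^3 + s^2*(3*c - 2) + s*(-4*c^2 + 14*c - 12)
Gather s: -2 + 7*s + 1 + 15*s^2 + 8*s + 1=15*s^2 + 15*s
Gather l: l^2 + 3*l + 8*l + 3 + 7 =l^2 + 11*l + 10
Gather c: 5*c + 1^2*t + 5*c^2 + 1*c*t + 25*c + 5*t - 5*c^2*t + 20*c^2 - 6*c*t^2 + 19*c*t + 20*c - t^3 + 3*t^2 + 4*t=c^2*(25 - 5*t) + c*(-6*t^2 + 20*t + 50) - t^3 + 3*t^2 + 10*t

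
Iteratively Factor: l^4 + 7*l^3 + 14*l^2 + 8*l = (l + 2)*(l^3 + 5*l^2 + 4*l) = (l + 2)*(l + 4)*(l^2 + l) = (l + 1)*(l + 2)*(l + 4)*(l)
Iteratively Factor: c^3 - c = (c - 1)*(c^2 + c) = (c - 1)*(c + 1)*(c)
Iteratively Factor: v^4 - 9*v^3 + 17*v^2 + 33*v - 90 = (v - 3)*(v^3 - 6*v^2 - v + 30) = (v - 3)^2*(v^2 - 3*v - 10) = (v - 5)*(v - 3)^2*(v + 2)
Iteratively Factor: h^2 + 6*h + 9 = (h + 3)*(h + 3)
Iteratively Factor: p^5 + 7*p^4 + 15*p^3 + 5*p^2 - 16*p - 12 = (p + 2)*(p^4 + 5*p^3 + 5*p^2 - 5*p - 6) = (p + 1)*(p + 2)*(p^3 + 4*p^2 + p - 6) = (p + 1)*(p + 2)*(p + 3)*(p^2 + p - 2) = (p + 1)*(p + 2)^2*(p + 3)*(p - 1)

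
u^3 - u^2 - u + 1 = (u - 1)^2*(u + 1)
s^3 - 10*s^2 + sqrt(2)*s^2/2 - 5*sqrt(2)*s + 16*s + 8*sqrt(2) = (s - 8)*(s - 2)*(s + sqrt(2)/2)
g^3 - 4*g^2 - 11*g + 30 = (g - 5)*(g - 2)*(g + 3)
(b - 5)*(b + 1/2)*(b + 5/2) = b^3 - 2*b^2 - 55*b/4 - 25/4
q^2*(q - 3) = q^3 - 3*q^2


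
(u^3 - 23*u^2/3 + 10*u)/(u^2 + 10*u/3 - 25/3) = u*(u - 6)/(u + 5)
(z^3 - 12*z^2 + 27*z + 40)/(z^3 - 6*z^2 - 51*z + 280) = (z + 1)/(z + 7)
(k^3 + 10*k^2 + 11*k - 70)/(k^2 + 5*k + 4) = (k^3 + 10*k^2 + 11*k - 70)/(k^2 + 5*k + 4)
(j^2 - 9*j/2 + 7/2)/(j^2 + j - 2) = (j - 7/2)/(j + 2)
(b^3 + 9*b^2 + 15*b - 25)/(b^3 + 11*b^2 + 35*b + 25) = (b - 1)/(b + 1)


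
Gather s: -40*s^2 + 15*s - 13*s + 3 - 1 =-40*s^2 + 2*s + 2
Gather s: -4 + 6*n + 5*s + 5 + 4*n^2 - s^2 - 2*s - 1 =4*n^2 + 6*n - s^2 + 3*s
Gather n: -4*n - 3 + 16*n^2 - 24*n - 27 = 16*n^2 - 28*n - 30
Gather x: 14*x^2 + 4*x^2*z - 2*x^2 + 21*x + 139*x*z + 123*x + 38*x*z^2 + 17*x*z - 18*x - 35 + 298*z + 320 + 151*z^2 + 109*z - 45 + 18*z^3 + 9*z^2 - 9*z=x^2*(4*z + 12) + x*(38*z^2 + 156*z + 126) + 18*z^3 + 160*z^2 + 398*z + 240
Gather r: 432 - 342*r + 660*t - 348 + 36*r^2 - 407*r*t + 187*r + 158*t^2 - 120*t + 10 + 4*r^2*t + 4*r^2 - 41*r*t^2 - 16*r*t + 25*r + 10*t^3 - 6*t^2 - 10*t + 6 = r^2*(4*t + 40) + r*(-41*t^2 - 423*t - 130) + 10*t^3 + 152*t^2 + 530*t + 100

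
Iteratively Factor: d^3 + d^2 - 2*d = (d)*(d^2 + d - 2) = d*(d + 2)*(d - 1)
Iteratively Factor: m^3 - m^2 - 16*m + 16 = (m - 4)*(m^2 + 3*m - 4) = (m - 4)*(m - 1)*(m + 4)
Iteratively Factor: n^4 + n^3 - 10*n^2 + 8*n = (n - 2)*(n^3 + 3*n^2 - 4*n) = n*(n - 2)*(n^2 + 3*n - 4) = n*(n - 2)*(n + 4)*(n - 1)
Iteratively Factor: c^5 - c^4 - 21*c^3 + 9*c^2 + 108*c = (c - 3)*(c^4 + 2*c^3 - 15*c^2 - 36*c) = c*(c - 3)*(c^3 + 2*c^2 - 15*c - 36) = c*(c - 4)*(c - 3)*(c^2 + 6*c + 9) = c*(c - 4)*(c - 3)*(c + 3)*(c + 3)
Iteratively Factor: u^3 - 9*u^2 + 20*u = (u)*(u^2 - 9*u + 20) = u*(u - 5)*(u - 4)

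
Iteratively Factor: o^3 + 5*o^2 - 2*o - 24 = (o + 4)*(o^2 + o - 6) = (o + 3)*(o + 4)*(o - 2)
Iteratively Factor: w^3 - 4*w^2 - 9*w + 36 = (w + 3)*(w^2 - 7*w + 12) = (w - 3)*(w + 3)*(w - 4)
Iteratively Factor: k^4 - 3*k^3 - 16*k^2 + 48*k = (k - 3)*(k^3 - 16*k) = (k - 4)*(k - 3)*(k^2 + 4*k) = k*(k - 4)*(k - 3)*(k + 4)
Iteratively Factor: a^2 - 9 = (a + 3)*(a - 3)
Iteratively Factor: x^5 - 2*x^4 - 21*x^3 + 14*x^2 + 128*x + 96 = (x + 1)*(x^4 - 3*x^3 - 18*x^2 + 32*x + 96) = (x + 1)*(x + 3)*(x^3 - 6*x^2 + 32) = (x + 1)*(x + 2)*(x + 3)*(x^2 - 8*x + 16) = (x - 4)*(x + 1)*(x + 2)*(x + 3)*(x - 4)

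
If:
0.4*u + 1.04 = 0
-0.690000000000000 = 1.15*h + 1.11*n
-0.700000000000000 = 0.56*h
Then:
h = -1.25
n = 0.67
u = -2.60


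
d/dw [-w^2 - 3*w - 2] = -2*w - 3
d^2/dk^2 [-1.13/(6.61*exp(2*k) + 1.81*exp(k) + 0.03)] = (-1.13*(13.22*exp(k) + 1.81)*(26.44*exp(k) + 3.62)*exp(k) + (29.8772*exp(k) + 2.0453)*(6.61*exp(2*k) + 1.81*exp(k) + 0.03))*exp(k)/(6.61*exp(2*k) + 1.81*exp(k) + 0.03)^3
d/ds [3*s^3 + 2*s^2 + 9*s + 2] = 9*s^2 + 4*s + 9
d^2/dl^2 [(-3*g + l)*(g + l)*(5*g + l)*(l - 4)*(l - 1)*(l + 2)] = -90*g^3*l + 90*g^3 - 156*g^2*l^2 + 234*g^2*l + 156*g^2 + 60*g*l^3 - 108*g*l^2 - 108*g*l + 48*g + 30*l^4 - 60*l^3 - 72*l^2 + 48*l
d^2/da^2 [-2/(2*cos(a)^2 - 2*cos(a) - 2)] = (-4*sin(a)^4 + 7*sin(a)^2 - 11*cos(a)/4 + 3*cos(3*a)/4 + 1)/(sin(a)^2 + cos(a))^3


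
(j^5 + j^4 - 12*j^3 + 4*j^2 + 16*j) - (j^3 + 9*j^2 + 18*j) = j^5 + j^4 - 13*j^3 - 5*j^2 - 2*j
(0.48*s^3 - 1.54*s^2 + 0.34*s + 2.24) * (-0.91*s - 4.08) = -0.4368*s^4 - 0.557*s^3 + 5.9738*s^2 - 3.4256*s - 9.1392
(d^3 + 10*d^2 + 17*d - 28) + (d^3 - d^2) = 2*d^3 + 9*d^2 + 17*d - 28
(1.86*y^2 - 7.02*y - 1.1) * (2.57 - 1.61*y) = -2.9946*y^3 + 16.0824*y^2 - 16.2704*y - 2.827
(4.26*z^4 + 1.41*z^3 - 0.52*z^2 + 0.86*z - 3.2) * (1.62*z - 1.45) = 6.9012*z^5 - 3.8928*z^4 - 2.8869*z^3 + 2.1472*z^2 - 6.431*z + 4.64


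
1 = 1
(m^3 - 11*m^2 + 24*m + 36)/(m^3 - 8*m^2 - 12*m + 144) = (m + 1)/(m + 4)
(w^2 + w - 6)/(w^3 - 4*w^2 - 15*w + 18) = (w - 2)/(w^2 - 7*w + 6)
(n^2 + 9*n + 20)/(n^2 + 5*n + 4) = (n + 5)/(n + 1)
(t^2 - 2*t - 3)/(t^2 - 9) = (t + 1)/(t + 3)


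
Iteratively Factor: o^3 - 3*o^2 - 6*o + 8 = (o + 2)*(o^2 - 5*o + 4) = (o - 4)*(o + 2)*(o - 1)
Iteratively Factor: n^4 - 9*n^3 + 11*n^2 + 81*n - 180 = (n + 3)*(n^3 - 12*n^2 + 47*n - 60) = (n - 5)*(n + 3)*(n^2 - 7*n + 12) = (n - 5)*(n - 4)*(n + 3)*(n - 3)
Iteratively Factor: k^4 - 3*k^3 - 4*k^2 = (k - 4)*(k^3 + k^2) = k*(k - 4)*(k^2 + k) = k^2*(k - 4)*(k + 1)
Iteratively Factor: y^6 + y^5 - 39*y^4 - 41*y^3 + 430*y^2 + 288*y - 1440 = (y + 4)*(y^5 - 3*y^4 - 27*y^3 + 67*y^2 + 162*y - 360) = (y + 3)*(y + 4)*(y^4 - 6*y^3 - 9*y^2 + 94*y - 120) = (y - 3)*(y + 3)*(y + 4)*(y^3 - 3*y^2 - 18*y + 40) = (y - 5)*(y - 3)*(y + 3)*(y + 4)*(y^2 + 2*y - 8) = (y - 5)*(y - 3)*(y + 3)*(y + 4)^2*(y - 2)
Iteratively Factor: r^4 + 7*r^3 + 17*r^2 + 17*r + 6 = (r + 1)*(r^3 + 6*r^2 + 11*r + 6) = (r + 1)^2*(r^2 + 5*r + 6) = (r + 1)^2*(r + 2)*(r + 3)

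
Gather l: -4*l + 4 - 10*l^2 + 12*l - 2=-10*l^2 + 8*l + 2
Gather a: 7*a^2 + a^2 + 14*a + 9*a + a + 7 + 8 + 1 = 8*a^2 + 24*a + 16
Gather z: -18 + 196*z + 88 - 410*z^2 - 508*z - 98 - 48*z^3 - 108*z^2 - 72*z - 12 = -48*z^3 - 518*z^2 - 384*z - 40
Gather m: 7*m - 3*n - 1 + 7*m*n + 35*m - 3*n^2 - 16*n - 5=m*(7*n + 42) - 3*n^2 - 19*n - 6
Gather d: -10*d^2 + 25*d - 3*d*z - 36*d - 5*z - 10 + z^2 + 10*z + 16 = -10*d^2 + d*(-3*z - 11) + z^2 + 5*z + 6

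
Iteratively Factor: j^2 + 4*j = (j)*(j + 4)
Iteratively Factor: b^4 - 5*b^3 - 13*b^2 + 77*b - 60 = (b - 1)*(b^3 - 4*b^2 - 17*b + 60) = (b - 1)*(b + 4)*(b^2 - 8*b + 15) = (b - 5)*(b - 1)*(b + 4)*(b - 3)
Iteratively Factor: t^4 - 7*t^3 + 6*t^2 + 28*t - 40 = (t - 2)*(t^3 - 5*t^2 - 4*t + 20) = (t - 2)*(t + 2)*(t^2 - 7*t + 10) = (t - 5)*(t - 2)*(t + 2)*(t - 2)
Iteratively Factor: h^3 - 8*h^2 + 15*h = (h - 5)*(h^2 - 3*h) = h*(h - 5)*(h - 3)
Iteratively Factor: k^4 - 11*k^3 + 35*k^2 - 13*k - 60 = (k - 4)*(k^3 - 7*k^2 + 7*k + 15) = (k - 4)*(k - 3)*(k^2 - 4*k - 5) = (k - 5)*(k - 4)*(k - 3)*(k + 1)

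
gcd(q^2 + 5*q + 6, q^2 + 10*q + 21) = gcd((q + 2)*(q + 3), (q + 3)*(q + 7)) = q + 3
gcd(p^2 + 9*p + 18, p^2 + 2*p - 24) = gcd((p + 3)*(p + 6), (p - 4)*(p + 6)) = p + 6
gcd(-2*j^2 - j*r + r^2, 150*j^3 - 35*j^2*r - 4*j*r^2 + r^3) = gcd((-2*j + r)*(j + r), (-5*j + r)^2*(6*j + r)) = 1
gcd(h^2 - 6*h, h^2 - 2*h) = h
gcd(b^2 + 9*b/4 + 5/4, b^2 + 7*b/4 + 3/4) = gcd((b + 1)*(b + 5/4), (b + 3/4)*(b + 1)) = b + 1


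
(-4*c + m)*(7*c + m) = -28*c^2 + 3*c*m + m^2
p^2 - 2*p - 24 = (p - 6)*(p + 4)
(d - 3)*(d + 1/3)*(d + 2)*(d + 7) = d^4 + 19*d^3/3 - 11*d^2 - 139*d/3 - 14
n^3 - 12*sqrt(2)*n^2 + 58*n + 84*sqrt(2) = (n - 7*sqrt(2))*(n - 6*sqrt(2))*(n + sqrt(2))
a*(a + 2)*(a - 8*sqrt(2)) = a^3 - 8*sqrt(2)*a^2 + 2*a^2 - 16*sqrt(2)*a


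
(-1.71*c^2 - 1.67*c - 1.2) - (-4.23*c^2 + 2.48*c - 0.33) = 2.52*c^2 - 4.15*c - 0.87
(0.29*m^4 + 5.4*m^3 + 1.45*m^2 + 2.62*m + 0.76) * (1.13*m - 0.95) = 0.3277*m^5 + 5.8265*m^4 - 3.4915*m^3 + 1.5831*m^2 - 1.6302*m - 0.722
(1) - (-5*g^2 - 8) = 5*g^2 + 9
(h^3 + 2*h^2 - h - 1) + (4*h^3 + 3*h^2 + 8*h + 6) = 5*h^3 + 5*h^2 + 7*h + 5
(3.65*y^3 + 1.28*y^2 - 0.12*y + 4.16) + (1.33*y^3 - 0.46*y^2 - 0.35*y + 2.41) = 4.98*y^3 + 0.82*y^2 - 0.47*y + 6.57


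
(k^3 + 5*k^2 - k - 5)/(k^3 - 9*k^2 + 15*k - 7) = (k^2 + 6*k + 5)/(k^2 - 8*k + 7)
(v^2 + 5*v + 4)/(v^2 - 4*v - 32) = (v + 1)/(v - 8)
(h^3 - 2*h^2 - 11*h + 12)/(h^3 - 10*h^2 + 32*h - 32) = (h^2 + 2*h - 3)/(h^2 - 6*h + 8)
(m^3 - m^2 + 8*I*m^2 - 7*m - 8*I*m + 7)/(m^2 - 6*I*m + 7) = (m^2 + m*(-1 + 7*I) - 7*I)/(m - 7*I)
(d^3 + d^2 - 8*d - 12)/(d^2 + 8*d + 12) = (d^2 - d - 6)/(d + 6)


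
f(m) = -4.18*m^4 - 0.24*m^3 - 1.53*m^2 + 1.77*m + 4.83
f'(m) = -16.72*m^3 - 0.72*m^2 - 3.06*m + 1.77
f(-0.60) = 2.73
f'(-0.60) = 6.96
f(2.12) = -85.02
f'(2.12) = -167.26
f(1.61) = -25.37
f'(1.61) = -74.80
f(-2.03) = -74.04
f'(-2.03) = 144.88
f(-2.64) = -209.14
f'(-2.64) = 312.47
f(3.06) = -377.45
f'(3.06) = -493.41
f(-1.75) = -40.87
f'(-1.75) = 94.53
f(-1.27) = -10.27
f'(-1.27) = 38.74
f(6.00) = -5508.75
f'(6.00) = -3654.03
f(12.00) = -87285.45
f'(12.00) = -29030.79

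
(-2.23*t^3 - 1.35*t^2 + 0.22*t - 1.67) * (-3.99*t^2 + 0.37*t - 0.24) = 8.8977*t^5 + 4.5614*t^4 - 0.8421*t^3 + 7.0687*t^2 - 0.6707*t + 0.4008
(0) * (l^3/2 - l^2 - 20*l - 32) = 0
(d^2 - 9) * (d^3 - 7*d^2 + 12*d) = d^5 - 7*d^4 + 3*d^3 + 63*d^2 - 108*d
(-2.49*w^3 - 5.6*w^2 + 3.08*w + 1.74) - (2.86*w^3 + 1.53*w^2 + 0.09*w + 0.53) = -5.35*w^3 - 7.13*w^2 + 2.99*w + 1.21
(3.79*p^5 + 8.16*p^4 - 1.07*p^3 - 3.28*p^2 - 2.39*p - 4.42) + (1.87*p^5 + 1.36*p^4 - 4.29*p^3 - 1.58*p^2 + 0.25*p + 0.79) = 5.66*p^5 + 9.52*p^4 - 5.36*p^3 - 4.86*p^2 - 2.14*p - 3.63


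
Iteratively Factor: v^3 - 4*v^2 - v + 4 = (v - 1)*(v^2 - 3*v - 4) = (v - 4)*(v - 1)*(v + 1)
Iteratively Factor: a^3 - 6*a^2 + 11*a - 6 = (a - 1)*(a^2 - 5*a + 6) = (a - 3)*(a - 1)*(a - 2)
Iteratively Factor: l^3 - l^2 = (l)*(l^2 - l) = l^2*(l - 1)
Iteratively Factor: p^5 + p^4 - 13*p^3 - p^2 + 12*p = (p)*(p^4 + p^3 - 13*p^2 - p + 12) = p*(p + 4)*(p^3 - 3*p^2 - p + 3) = p*(p - 3)*(p + 4)*(p^2 - 1) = p*(p - 3)*(p - 1)*(p + 4)*(p + 1)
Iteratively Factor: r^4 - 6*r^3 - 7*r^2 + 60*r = (r - 4)*(r^3 - 2*r^2 - 15*r) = (r - 5)*(r - 4)*(r^2 + 3*r) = (r - 5)*(r - 4)*(r + 3)*(r)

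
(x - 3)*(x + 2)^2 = x^3 + x^2 - 8*x - 12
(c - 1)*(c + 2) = c^2 + c - 2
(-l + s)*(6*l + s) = -6*l^2 + 5*l*s + s^2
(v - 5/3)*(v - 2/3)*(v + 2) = v^3 - v^2/3 - 32*v/9 + 20/9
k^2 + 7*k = k*(k + 7)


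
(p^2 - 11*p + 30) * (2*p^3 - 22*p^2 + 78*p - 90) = 2*p^5 - 44*p^4 + 380*p^3 - 1608*p^2 + 3330*p - 2700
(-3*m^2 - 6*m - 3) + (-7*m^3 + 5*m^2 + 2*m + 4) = -7*m^3 + 2*m^2 - 4*m + 1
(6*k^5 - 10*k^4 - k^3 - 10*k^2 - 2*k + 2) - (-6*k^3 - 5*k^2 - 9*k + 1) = 6*k^5 - 10*k^4 + 5*k^3 - 5*k^2 + 7*k + 1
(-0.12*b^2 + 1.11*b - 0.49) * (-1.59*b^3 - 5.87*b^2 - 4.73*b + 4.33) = 0.1908*b^5 - 1.0605*b^4 - 5.169*b^3 - 2.8936*b^2 + 7.124*b - 2.1217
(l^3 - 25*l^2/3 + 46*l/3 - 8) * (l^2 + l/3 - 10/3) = l^5 - 8*l^4 + 83*l^3/9 + 224*l^2/9 - 484*l/9 + 80/3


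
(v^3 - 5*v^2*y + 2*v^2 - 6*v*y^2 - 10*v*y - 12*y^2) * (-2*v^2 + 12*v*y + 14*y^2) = -2*v^5 + 22*v^4*y - 4*v^4 - 34*v^3*y^2 + 44*v^3*y - 142*v^2*y^3 - 68*v^2*y^2 - 84*v*y^4 - 284*v*y^3 - 168*y^4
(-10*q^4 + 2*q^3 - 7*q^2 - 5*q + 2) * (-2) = 20*q^4 - 4*q^3 + 14*q^2 + 10*q - 4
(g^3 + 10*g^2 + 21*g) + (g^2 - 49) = g^3 + 11*g^2 + 21*g - 49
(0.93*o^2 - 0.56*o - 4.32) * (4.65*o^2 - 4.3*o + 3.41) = 4.3245*o^4 - 6.603*o^3 - 14.5087*o^2 + 16.6664*o - 14.7312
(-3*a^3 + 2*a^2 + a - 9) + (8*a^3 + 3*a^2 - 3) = 5*a^3 + 5*a^2 + a - 12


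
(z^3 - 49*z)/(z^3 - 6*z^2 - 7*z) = (z + 7)/(z + 1)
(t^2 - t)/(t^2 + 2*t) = (t - 1)/(t + 2)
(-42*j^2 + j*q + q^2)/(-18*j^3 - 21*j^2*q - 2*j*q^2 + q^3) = (7*j + q)/(3*j^2 + 4*j*q + q^2)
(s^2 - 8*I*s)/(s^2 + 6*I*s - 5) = s*(s - 8*I)/(s^2 + 6*I*s - 5)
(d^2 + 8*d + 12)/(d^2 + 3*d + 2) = (d + 6)/(d + 1)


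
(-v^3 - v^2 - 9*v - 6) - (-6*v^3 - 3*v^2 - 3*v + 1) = 5*v^3 + 2*v^2 - 6*v - 7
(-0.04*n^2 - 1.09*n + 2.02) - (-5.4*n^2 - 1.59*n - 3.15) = 5.36*n^2 + 0.5*n + 5.17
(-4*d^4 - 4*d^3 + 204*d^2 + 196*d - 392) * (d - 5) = -4*d^5 + 16*d^4 + 224*d^3 - 824*d^2 - 1372*d + 1960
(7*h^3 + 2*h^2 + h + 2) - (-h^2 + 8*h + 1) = 7*h^3 + 3*h^2 - 7*h + 1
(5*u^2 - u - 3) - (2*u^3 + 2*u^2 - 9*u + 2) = -2*u^3 + 3*u^2 + 8*u - 5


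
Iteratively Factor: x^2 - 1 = (x - 1)*(x + 1)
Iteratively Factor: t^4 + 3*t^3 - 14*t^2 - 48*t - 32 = (t + 1)*(t^3 + 2*t^2 - 16*t - 32) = (t - 4)*(t + 1)*(t^2 + 6*t + 8) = (t - 4)*(t + 1)*(t + 2)*(t + 4)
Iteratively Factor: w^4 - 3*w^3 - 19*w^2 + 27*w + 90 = (w - 5)*(w^3 + 2*w^2 - 9*w - 18) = (w - 5)*(w + 2)*(w^2 - 9) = (w - 5)*(w - 3)*(w + 2)*(w + 3)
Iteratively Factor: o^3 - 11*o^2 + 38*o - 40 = (o - 2)*(o^2 - 9*o + 20) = (o - 5)*(o - 2)*(o - 4)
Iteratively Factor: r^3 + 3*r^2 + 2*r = (r + 1)*(r^2 + 2*r) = (r + 1)*(r + 2)*(r)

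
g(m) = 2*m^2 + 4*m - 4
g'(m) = 4*m + 4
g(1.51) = 6.60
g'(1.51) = 10.04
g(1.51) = 6.60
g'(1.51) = 10.04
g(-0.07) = -4.27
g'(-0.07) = 3.72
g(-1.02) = -6.00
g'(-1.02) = -0.08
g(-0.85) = -5.96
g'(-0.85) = 0.60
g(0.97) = 1.76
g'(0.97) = 7.88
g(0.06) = -3.75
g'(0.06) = 4.24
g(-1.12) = -5.97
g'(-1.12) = -0.48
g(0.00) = -4.00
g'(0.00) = 4.00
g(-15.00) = 386.00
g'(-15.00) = -56.00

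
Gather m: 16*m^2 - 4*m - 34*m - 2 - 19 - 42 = 16*m^2 - 38*m - 63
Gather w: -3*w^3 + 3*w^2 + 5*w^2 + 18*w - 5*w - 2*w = -3*w^3 + 8*w^2 + 11*w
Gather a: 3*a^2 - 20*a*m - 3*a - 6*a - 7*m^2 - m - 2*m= 3*a^2 + a*(-20*m - 9) - 7*m^2 - 3*m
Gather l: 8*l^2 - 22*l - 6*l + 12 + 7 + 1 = 8*l^2 - 28*l + 20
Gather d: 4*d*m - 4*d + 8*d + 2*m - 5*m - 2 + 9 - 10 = d*(4*m + 4) - 3*m - 3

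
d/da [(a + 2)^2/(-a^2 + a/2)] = 2*(9*a^2 + 16*a - 4)/(a^2*(4*a^2 - 4*a + 1))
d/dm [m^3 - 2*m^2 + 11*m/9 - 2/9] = 3*m^2 - 4*m + 11/9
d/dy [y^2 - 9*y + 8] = 2*y - 9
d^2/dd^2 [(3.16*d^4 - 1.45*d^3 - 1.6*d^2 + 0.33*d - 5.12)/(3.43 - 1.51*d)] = (-43.230696*d^4 + 268.477698*d^3 - 491.184918*d^2 + 102.35463*d + 57.577566)/(3.442951*d^3 - 23.462229*d^2 + 53.294997*d - 40.353607)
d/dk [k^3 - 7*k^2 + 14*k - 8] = 3*k^2 - 14*k + 14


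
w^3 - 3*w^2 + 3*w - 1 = (w - 1)^3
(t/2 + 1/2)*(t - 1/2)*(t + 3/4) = t^3/2 + 5*t^2/8 - t/16 - 3/16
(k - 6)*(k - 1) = k^2 - 7*k + 6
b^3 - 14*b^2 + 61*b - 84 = (b - 7)*(b - 4)*(b - 3)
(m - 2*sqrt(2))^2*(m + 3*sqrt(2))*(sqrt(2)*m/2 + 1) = sqrt(2)*m^4/2 - 9*sqrt(2)*m^2 + 8*m + 24*sqrt(2)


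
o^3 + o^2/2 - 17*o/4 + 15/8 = (o - 3/2)*(o - 1/2)*(o + 5/2)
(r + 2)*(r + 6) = r^2 + 8*r + 12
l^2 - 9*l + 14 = (l - 7)*(l - 2)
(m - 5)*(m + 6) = m^2 + m - 30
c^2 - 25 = (c - 5)*(c + 5)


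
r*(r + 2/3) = r^2 + 2*r/3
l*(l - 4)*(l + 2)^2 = l^4 - 12*l^2 - 16*l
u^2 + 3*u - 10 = (u - 2)*(u + 5)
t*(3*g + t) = 3*g*t + t^2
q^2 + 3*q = q*(q + 3)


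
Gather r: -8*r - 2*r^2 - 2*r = -2*r^2 - 10*r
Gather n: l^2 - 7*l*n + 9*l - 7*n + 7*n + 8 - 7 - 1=l^2 - 7*l*n + 9*l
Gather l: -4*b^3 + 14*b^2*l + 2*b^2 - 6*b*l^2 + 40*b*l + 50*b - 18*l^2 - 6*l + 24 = -4*b^3 + 2*b^2 + 50*b + l^2*(-6*b - 18) + l*(14*b^2 + 40*b - 6) + 24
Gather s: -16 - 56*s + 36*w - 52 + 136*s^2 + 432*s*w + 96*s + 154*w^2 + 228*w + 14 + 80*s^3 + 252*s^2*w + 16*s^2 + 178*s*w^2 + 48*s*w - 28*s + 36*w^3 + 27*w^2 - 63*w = 80*s^3 + s^2*(252*w + 152) + s*(178*w^2 + 480*w + 12) + 36*w^3 + 181*w^2 + 201*w - 54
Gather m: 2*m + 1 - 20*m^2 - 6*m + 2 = -20*m^2 - 4*m + 3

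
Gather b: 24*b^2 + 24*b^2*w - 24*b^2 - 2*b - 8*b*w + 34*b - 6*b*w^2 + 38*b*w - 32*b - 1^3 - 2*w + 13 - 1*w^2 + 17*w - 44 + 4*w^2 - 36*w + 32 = 24*b^2*w + b*(-6*w^2 + 30*w) + 3*w^2 - 21*w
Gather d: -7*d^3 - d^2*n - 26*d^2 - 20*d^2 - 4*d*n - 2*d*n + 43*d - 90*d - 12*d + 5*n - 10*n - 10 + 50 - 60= -7*d^3 + d^2*(-n - 46) + d*(-6*n - 59) - 5*n - 20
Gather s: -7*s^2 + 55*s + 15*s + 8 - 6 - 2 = -7*s^2 + 70*s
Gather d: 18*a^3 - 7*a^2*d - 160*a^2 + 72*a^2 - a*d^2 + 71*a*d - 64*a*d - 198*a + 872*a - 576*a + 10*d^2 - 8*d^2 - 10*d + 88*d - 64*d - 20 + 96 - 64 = 18*a^3 - 88*a^2 + 98*a + d^2*(2 - a) + d*(-7*a^2 + 7*a + 14) + 12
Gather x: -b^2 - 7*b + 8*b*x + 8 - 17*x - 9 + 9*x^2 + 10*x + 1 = -b^2 - 7*b + 9*x^2 + x*(8*b - 7)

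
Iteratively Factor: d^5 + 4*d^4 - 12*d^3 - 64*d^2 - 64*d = (d - 4)*(d^4 + 8*d^3 + 20*d^2 + 16*d) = (d - 4)*(d + 4)*(d^3 + 4*d^2 + 4*d) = (d - 4)*(d + 2)*(d + 4)*(d^2 + 2*d) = d*(d - 4)*(d + 2)*(d + 4)*(d + 2)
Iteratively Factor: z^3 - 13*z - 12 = (z + 3)*(z^2 - 3*z - 4) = (z - 4)*(z + 3)*(z + 1)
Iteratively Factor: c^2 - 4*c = (c)*(c - 4)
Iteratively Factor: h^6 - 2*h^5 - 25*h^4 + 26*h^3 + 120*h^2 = (h)*(h^5 - 2*h^4 - 25*h^3 + 26*h^2 + 120*h) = h*(h + 4)*(h^4 - 6*h^3 - h^2 + 30*h) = h*(h + 2)*(h + 4)*(h^3 - 8*h^2 + 15*h) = h^2*(h + 2)*(h + 4)*(h^2 - 8*h + 15) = h^2*(h - 5)*(h + 2)*(h + 4)*(h - 3)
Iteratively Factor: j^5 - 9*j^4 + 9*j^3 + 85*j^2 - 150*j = (j - 5)*(j^4 - 4*j^3 - 11*j^2 + 30*j) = (j - 5)^2*(j^3 + j^2 - 6*j) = (j - 5)^2*(j - 2)*(j^2 + 3*j) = (j - 5)^2*(j - 2)*(j + 3)*(j)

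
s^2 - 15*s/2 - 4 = (s - 8)*(s + 1/2)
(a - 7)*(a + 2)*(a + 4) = a^3 - a^2 - 34*a - 56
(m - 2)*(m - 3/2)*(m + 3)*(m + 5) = m^4 + 9*m^3/2 - 10*m^2 - 57*m/2 + 45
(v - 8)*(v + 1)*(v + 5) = v^3 - 2*v^2 - 43*v - 40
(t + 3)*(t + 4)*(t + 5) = t^3 + 12*t^2 + 47*t + 60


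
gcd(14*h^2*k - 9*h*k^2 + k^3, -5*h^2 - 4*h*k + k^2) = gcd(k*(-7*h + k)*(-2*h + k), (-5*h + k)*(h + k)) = 1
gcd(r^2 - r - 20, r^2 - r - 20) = r^2 - r - 20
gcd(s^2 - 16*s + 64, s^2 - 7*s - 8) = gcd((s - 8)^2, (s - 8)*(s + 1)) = s - 8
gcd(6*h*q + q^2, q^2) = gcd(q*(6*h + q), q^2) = q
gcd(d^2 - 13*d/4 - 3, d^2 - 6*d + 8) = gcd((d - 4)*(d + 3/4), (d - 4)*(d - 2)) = d - 4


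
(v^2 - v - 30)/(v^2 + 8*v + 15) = (v - 6)/(v + 3)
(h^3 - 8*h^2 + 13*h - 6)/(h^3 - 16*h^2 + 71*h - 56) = (h^2 - 7*h + 6)/(h^2 - 15*h + 56)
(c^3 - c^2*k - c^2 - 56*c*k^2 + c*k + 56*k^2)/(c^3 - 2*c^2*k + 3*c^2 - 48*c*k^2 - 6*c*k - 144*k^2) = (c^2 + 7*c*k - c - 7*k)/(c^2 + 6*c*k + 3*c + 18*k)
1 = 1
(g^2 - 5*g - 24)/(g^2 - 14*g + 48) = (g + 3)/(g - 6)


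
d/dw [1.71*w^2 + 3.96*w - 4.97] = 3.42*w + 3.96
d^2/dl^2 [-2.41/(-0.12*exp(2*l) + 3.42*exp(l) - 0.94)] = ((8.2422 - 1.1568*exp(l))*(0.12*exp(2*l) - 3.42*exp(l) + 0.94) + 2.41*(0.24*exp(l) - 3.42)*(0.48*exp(l) - 6.84)*exp(l))*exp(l)/(0.12*exp(2*l) - 3.42*exp(l) + 0.94)^3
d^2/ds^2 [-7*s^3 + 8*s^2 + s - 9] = 16 - 42*s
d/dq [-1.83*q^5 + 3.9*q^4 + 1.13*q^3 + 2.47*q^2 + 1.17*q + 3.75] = -9.15*q^4 + 15.6*q^3 + 3.39*q^2 + 4.94*q + 1.17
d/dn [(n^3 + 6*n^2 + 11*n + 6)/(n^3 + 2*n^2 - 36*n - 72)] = 2*(-2*n^2 - 39*n - 72)/(n^4 - 72*n^2 + 1296)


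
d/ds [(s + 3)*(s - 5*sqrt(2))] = 2*s - 5*sqrt(2) + 3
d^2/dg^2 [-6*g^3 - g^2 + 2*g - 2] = -36*g - 2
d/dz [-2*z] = -2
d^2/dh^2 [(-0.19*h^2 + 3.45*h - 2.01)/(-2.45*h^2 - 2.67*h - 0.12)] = (-43.90302*h^3 + 72.05499*h^2 + 84.97629*h + 29.69253)/(14.706125*h^6 + 48.080025*h^5 + 54.558315*h^4 + 23.744043*h^3 + 2.672244*h^2 + 0.115344*h + 0.001728)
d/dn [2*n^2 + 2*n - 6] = 4*n + 2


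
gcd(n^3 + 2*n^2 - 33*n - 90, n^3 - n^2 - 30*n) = n^2 - n - 30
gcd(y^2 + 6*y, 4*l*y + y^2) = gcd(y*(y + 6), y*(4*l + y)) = y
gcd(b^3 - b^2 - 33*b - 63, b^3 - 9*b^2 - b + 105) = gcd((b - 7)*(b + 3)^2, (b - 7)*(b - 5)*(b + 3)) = b^2 - 4*b - 21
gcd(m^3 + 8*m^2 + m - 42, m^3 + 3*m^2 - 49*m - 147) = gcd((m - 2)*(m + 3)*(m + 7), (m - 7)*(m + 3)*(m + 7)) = m^2 + 10*m + 21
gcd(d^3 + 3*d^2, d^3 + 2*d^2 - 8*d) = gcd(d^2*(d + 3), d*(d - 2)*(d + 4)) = d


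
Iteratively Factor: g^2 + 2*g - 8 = (g - 2)*(g + 4)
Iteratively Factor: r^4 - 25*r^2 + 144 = (r + 3)*(r^3 - 3*r^2 - 16*r + 48) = (r - 3)*(r + 3)*(r^2 - 16) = (r - 4)*(r - 3)*(r + 3)*(r + 4)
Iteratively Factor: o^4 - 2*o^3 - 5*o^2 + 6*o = (o)*(o^3 - 2*o^2 - 5*o + 6) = o*(o - 3)*(o^2 + o - 2) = o*(o - 3)*(o + 2)*(o - 1)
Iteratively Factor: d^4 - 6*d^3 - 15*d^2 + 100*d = (d)*(d^3 - 6*d^2 - 15*d + 100) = d*(d - 5)*(d^2 - d - 20) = d*(d - 5)^2*(d + 4)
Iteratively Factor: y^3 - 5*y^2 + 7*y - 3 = (y - 3)*(y^2 - 2*y + 1) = (y - 3)*(y - 1)*(y - 1)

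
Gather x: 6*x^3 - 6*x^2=6*x^3 - 6*x^2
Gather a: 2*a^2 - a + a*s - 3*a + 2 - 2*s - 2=2*a^2 + a*(s - 4) - 2*s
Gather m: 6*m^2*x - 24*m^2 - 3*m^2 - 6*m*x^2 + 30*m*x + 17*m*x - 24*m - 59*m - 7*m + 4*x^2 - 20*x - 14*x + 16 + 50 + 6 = m^2*(6*x - 27) + m*(-6*x^2 + 47*x - 90) + 4*x^2 - 34*x + 72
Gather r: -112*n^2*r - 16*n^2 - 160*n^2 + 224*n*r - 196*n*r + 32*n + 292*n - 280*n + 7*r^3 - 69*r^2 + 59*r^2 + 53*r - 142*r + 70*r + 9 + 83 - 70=-176*n^2 + 44*n + 7*r^3 - 10*r^2 + r*(-112*n^2 + 28*n - 19) + 22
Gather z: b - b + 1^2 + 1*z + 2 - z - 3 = 0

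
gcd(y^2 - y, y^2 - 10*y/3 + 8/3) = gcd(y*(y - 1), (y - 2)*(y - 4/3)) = 1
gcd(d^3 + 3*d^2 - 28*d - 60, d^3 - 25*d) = d - 5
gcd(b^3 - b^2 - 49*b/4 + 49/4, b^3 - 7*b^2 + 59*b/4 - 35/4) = b^2 - 9*b/2 + 7/2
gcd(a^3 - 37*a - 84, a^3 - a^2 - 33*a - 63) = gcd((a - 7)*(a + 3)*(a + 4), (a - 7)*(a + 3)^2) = a^2 - 4*a - 21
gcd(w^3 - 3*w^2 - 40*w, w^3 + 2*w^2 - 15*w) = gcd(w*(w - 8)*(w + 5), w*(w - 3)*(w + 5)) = w^2 + 5*w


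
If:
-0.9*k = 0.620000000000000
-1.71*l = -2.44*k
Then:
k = -0.69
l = -0.98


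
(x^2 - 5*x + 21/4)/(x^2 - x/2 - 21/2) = (x - 3/2)/(x + 3)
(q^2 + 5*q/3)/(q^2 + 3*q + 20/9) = 3*q/(3*q + 4)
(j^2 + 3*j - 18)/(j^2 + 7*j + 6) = (j - 3)/(j + 1)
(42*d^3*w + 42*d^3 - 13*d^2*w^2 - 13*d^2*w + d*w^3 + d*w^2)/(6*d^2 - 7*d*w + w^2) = d*(-7*d*w - 7*d + w^2 + w)/(-d + w)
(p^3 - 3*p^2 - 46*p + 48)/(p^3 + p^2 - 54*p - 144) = (p - 1)/(p + 3)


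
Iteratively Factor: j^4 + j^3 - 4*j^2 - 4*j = (j - 2)*(j^3 + 3*j^2 + 2*j) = (j - 2)*(j + 2)*(j^2 + j) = (j - 2)*(j + 1)*(j + 2)*(j)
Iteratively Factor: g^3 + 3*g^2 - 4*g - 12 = (g + 2)*(g^2 + g - 6) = (g + 2)*(g + 3)*(g - 2)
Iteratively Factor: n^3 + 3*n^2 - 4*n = (n + 4)*(n^2 - n) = (n - 1)*(n + 4)*(n)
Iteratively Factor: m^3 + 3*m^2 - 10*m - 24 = (m + 2)*(m^2 + m - 12) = (m - 3)*(m + 2)*(m + 4)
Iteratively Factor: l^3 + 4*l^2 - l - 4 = (l + 4)*(l^2 - 1) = (l - 1)*(l + 4)*(l + 1)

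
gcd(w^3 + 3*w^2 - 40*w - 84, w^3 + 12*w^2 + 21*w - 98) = w + 7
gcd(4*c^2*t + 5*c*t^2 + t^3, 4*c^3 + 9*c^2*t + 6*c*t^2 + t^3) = 4*c^2 + 5*c*t + t^2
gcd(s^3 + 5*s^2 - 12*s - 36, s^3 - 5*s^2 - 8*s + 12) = s + 2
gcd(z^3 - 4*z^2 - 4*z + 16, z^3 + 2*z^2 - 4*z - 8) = z^2 - 4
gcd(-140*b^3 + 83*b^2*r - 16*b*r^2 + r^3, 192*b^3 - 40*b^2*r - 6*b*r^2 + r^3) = -4*b + r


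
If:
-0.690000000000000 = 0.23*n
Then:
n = -3.00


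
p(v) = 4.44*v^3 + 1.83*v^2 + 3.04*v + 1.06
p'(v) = 13.32*v^2 + 3.66*v + 3.04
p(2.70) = 110.00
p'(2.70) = 110.02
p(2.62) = 101.44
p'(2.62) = 104.06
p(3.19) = 173.51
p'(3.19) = 150.26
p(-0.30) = 0.19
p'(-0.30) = 3.14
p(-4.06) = -278.26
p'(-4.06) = 207.74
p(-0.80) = -2.47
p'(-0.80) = 8.64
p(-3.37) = -158.33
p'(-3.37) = 141.98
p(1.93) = 45.66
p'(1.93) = 59.72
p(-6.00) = -910.34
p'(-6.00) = 460.60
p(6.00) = 1044.22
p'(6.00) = 504.52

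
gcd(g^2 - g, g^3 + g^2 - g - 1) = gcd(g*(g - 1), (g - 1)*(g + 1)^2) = g - 1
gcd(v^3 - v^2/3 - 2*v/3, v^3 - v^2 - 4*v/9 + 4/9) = v^2 - v/3 - 2/3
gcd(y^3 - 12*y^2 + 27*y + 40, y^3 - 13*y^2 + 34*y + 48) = y^2 - 7*y - 8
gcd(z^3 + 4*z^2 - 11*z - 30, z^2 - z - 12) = 1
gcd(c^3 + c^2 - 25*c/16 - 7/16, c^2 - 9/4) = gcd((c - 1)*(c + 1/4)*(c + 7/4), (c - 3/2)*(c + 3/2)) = 1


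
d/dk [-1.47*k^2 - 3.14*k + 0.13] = -2.94*k - 3.14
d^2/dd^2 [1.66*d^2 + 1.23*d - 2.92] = 3.32000000000000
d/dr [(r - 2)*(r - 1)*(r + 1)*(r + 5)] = 4*r^3 + 9*r^2 - 22*r - 3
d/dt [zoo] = 0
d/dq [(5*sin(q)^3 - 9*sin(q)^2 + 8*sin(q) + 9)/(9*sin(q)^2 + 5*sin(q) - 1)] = (45*sin(q)^4 + 50*sin(q)^3 - 132*sin(q)^2 - 144*sin(q) - 53)*cos(q)/(9*sin(q)^2 + 5*sin(q) - 1)^2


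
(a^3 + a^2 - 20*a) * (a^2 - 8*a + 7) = a^5 - 7*a^4 - 21*a^3 + 167*a^2 - 140*a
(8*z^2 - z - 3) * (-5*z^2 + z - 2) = -40*z^4 + 13*z^3 - 2*z^2 - z + 6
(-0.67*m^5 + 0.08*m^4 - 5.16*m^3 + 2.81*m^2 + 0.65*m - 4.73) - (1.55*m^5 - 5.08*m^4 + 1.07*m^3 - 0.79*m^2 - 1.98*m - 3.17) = -2.22*m^5 + 5.16*m^4 - 6.23*m^3 + 3.6*m^2 + 2.63*m - 1.56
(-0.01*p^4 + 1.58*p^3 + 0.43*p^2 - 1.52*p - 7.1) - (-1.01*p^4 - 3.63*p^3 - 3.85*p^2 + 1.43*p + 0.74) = 1.0*p^4 + 5.21*p^3 + 4.28*p^2 - 2.95*p - 7.84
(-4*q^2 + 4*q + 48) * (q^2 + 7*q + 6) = -4*q^4 - 24*q^3 + 52*q^2 + 360*q + 288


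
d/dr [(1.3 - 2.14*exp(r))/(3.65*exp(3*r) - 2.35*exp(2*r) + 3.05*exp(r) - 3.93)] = (15.622*exp(3*r) - 19.264*exp(2*r) + 6.11*exp(r) + 4.4452)*exp(r)/(13.3225*exp(6*r) - 17.155*exp(5*r) + 27.7875*exp(4*r) - 43.024*exp(3*r) + 27.7735*exp(2*r) - 23.973*exp(r) + 15.4449)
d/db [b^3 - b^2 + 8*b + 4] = 3*b^2 - 2*b + 8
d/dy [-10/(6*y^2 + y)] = 10*(12*y + 1)/(y^2*(6*y + 1)^2)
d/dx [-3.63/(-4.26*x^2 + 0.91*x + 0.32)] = (3.3033 - 30.9276*x)/(-4.26*x^2 + 0.91*x + 0.32)^2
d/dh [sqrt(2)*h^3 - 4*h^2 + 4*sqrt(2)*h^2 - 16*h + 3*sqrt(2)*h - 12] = 3*sqrt(2)*h^2 - 8*h + 8*sqrt(2)*h - 16 + 3*sqrt(2)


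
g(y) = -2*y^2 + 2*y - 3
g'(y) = 2 - 4*y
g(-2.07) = -15.71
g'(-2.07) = 10.28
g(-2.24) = -17.52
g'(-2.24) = 10.96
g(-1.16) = -8.01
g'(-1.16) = 6.64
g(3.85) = -24.94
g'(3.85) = -13.40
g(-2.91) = -25.76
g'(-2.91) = 13.64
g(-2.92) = -25.89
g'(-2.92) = 13.68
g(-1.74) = -12.54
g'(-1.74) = 8.96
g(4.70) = -37.78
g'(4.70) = -16.80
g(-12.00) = -315.00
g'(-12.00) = 50.00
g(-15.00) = -483.00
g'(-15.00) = 62.00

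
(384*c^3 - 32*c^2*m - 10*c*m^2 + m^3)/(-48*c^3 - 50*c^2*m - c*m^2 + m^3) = (-8*c + m)/(c + m)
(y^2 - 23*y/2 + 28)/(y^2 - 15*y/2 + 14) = (y - 8)/(y - 4)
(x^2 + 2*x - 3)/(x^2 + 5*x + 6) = (x - 1)/(x + 2)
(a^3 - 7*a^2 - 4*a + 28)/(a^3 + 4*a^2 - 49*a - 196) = (a^2 - 4)/(a^2 + 11*a + 28)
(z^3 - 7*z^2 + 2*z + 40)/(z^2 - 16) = (z^2 - 3*z - 10)/(z + 4)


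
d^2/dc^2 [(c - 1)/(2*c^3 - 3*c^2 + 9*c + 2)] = 6*(3*(c - 1)*(2*c^2 - 2*c + 3)^2 + (-2*c^2 + 2*c - (c - 1)*(2*c - 1) - 3)*(2*c^3 - 3*c^2 + 9*c + 2))/(2*c^3 - 3*c^2 + 9*c + 2)^3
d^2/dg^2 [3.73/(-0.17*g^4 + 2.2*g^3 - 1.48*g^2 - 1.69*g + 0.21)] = ((7.6092*g^2 - 49.236*g + 11.0408)*(0.17*g^4 - 2.2*g^3 + 1.48*g^2 + 1.69*g - 0.21) - 3.73*(0.68*g^3 - 6.6*g^2 + 2.96*g + 1.69)*(1.36*g^3 - 13.2*g^2 + 5.92*g + 3.38))/(0.17*g^4 - 2.2*g^3 + 1.48*g^2 + 1.69*g - 0.21)^3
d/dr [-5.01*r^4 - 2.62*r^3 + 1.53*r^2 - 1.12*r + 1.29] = -20.04*r^3 - 7.86*r^2 + 3.06*r - 1.12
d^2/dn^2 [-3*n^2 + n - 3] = -6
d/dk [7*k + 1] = 7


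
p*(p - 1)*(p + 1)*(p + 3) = p^4 + 3*p^3 - p^2 - 3*p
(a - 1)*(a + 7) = a^2 + 6*a - 7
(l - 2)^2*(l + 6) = l^3 + 2*l^2 - 20*l + 24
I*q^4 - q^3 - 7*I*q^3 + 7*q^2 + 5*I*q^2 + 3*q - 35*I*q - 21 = (q - 7)*(q - I)*(q + 3*I)*(I*q + 1)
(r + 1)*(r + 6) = r^2 + 7*r + 6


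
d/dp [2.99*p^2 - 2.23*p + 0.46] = 5.98*p - 2.23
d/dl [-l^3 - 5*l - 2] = -3*l^2 - 5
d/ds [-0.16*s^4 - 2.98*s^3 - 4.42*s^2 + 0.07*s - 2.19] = -0.64*s^3 - 8.94*s^2 - 8.84*s + 0.07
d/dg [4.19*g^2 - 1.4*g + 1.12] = 8.38*g - 1.4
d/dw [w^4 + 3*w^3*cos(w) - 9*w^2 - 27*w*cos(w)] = -3*w^3*sin(w) + 4*w^3 + 9*w^2*cos(w) + 27*w*sin(w) - 18*w - 27*cos(w)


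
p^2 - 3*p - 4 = (p - 4)*(p + 1)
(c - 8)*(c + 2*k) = c^2 + 2*c*k - 8*c - 16*k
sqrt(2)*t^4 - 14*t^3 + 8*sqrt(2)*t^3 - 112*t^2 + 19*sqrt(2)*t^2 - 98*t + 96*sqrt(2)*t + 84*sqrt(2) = (t + 7)*(t - 6*sqrt(2))*(t - sqrt(2))*(sqrt(2)*t + sqrt(2))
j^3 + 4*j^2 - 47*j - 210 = (j - 7)*(j + 5)*(j + 6)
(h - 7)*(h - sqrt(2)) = h^2 - 7*h - sqrt(2)*h + 7*sqrt(2)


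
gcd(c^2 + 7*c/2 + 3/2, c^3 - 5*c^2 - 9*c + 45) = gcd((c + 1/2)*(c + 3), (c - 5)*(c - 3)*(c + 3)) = c + 3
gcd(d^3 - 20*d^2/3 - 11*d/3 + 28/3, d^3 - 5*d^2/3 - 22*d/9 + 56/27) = d + 4/3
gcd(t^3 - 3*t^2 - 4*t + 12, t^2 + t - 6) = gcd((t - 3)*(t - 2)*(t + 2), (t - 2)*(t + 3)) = t - 2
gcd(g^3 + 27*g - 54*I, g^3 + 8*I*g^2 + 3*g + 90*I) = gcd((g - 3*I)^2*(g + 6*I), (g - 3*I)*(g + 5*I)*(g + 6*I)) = g^2 + 3*I*g + 18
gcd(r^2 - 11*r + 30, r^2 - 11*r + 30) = r^2 - 11*r + 30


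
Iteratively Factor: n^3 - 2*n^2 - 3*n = (n - 3)*(n^2 + n) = (n - 3)*(n + 1)*(n)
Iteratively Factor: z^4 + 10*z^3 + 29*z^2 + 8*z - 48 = (z - 1)*(z^3 + 11*z^2 + 40*z + 48) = (z - 1)*(z + 4)*(z^2 + 7*z + 12) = (z - 1)*(z + 3)*(z + 4)*(z + 4)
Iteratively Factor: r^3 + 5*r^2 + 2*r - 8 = (r - 1)*(r^2 + 6*r + 8) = (r - 1)*(r + 4)*(r + 2)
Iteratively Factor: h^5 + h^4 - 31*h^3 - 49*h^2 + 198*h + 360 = (h - 5)*(h^4 + 6*h^3 - h^2 - 54*h - 72) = (h - 5)*(h - 3)*(h^3 + 9*h^2 + 26*h + 24) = (h - 5)*(h - 3)*(h + 4)*(h^2 + 5*h + 6) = (h - 5)*(h - 3)*(h + 3)*(h + 4)*(h + 2)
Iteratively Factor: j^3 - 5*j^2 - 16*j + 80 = (j + 4)*(j^2 - 9*j + 20) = (j - 5)*(j + 4)*(j - 4)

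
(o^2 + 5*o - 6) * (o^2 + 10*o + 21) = o^4 + 15*o^3 + 65*o^2 + 45*o - 126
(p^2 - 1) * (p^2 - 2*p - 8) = p^4 - 2*p^3 - 9*p^2 + 2*p + 8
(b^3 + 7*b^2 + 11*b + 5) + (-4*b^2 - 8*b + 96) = b^3 + 3*b^2 + 3*b + 101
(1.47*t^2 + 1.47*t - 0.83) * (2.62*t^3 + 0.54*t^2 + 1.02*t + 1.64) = 3.8514*t^5 + 4.6452*t^4 + 0.1186*t^3 + 3.462*t^2 + 1.5642*t - 1.3612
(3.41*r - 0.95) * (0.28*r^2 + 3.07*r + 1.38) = 0.9548*r^3 + 10.2027*r^2 + 1.7893*r - 1.311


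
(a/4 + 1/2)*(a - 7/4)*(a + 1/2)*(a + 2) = a^4/4 + 11*a^3/16 - 15*a^2/32 - 17*a/8 - 7/8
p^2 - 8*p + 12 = (p - 6)*(p - 2)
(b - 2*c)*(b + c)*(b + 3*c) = b^3 + 2*b^2*c - 5*b*c^2 - 6*c^3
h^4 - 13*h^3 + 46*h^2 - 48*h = h*(h - 8)*(h - 3)*(h - 2)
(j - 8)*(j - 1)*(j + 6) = j^3 - 3*j^2 - 46*j + 48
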